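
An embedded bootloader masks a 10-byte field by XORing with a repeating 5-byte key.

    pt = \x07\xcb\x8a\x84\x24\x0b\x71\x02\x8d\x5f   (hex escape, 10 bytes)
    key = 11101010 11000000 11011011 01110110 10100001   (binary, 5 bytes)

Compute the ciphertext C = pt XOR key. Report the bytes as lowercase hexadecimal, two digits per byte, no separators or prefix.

ed0b51f285e1b1d9fbfe

The 5-byte key repeats, so the effective keystream is ea c0 db 76 a1 ea c0 db 76 a1.
byte 0: 07 ^ ea = ed
byte 1: cb ^ c0 = 0b
byte 2: 8a ^ db = 51
byte 3: 84 ^ 76 = f2
byte 4: 24 ^ a1 = 85
byte 5: 0b ^ ea = e1
byte 6: 71 ^ c0 = b1
byte 7: 02 ^ db = d9
byte 8: 8d ^ 76 = fb
byte 9: 5f ^ a1 = fe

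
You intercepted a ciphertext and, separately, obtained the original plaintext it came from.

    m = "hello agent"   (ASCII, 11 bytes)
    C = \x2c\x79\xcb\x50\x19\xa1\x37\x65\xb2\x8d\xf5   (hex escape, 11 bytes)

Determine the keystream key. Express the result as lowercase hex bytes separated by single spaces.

Since C = m ⊕ key, XORing both sides with m gives key = m ⊕ C.
01101000 XOR 00101100 = 01000100
01100101 XOR 01111001 = 00011100
01101100 XOR 11001011 = 10100111
01101100 XOR 01010000 = 00111100
01101111 XOR 00011001 = 01110110
00100000 XOR 10100001 = 10000001
01100001 XOR 00110111 = 01010110
01100111 XOR 01100101 = 00000010
01100101 XOR 10110010 = 11010111
01101110 XOR 10001101 = 11100011
01110100 XOR 11110101 = 10000001

44 1c a7 3c 76 81 56 02 d7 e3 81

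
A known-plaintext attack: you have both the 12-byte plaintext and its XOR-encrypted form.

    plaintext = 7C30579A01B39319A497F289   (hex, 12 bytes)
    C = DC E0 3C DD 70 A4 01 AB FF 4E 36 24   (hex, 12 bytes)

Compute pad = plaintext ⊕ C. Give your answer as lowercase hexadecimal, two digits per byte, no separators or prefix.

a0d06b47711792b25bd9c4ad

Since C = plaintext ⊕ pad, XORing both sides with plaintext gives pad = plaintext ⊕ C.
7c xor dc = a0
30 xor e0 = d0
57 xor 3c = 6b
9a xor dd = 47
01 xor 70 = 71
b3 xor a4 = 17
93 xor 01 = 92
19 xor ab = b2
a4 xor ff = 5b
97 xor 4e = d9
f2 xor 36 = c4
89 xor 24 = ad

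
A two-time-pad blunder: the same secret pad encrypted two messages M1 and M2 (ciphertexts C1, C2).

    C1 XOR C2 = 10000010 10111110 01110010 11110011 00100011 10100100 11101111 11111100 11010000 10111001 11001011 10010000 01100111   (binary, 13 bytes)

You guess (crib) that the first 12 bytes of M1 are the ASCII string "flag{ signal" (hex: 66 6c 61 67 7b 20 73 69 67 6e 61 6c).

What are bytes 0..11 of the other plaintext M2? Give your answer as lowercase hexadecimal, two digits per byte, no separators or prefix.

Since C1 ⊕ C2 = M1 ⊕ M2, XORing with the guessed M1 bytes yields the corresponding M2 bytes: M2 = (C1 ⊕ C2) ⊕ M1.
10000010 ^ 01100110 = 11100100
10111110 ^ 01101100 = 11010010
01110010 ^ 01100001 = 00010011
11110011 ^ 01100111 = 10010100
00100011 ^ 01111011 = 01011000
10100100 ^ 00100000 = 10000100
11101111 ^ 01110011 = 10011100
11111100 ^ 01101001 = 10010101
11010000 ^ 01100111 = 10110111
10111001 ^ 01101110 = 11010111
11001011 ^ 01100001 = 10101010
10010000 ^ 01101100 = 11111100

e4d2139458849c95b7d7aafc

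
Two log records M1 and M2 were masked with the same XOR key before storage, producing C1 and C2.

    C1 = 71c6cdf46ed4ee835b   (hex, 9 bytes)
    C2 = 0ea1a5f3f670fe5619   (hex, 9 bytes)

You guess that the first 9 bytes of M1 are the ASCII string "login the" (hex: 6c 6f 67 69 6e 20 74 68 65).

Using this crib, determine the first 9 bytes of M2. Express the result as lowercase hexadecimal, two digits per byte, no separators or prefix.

First, C1 ⊕ C2 = (M1 ⊕ K) ⊕ (M2 ⊕ K) = M1 ⊕ M2, so the key drops out. Then M2 = (M1 ⊕ M2) ⊕ M1 over the first 9 bytes.
byte 0: (71 ⊕ 0e) ⊕ 6c = 7f ⊕ 6c = 13
byte 1: (c6 ⊕ a1) ⊕ 6f = 67 ⊕ 6f = 08
byte 2: (cd ⊕ a5) ⊕ 67 = 68 ⊕ 67 = 0f
byte 3: (f4 ⊕ f3) ⊕ 69 = 07 ⊕ 69 = 6e
byte 4: (6e ⊕ f6) ⊕ 6e = 98 ⊕ 6e = f6
byte 5: (d4 ⊕ 70) ⊕ 20 = a4 ⊕ 20 = 84
byte 6: (ee ⊕ fe) ⊕ 74 = 10 ⊕ 74 = 64
byte 7: (83 ⊕ 56) ⊕ 68 = d5 ⊕ 68 = bd
byte 8: (5b ⊕ 19) ⊕ 65 = 42 ⊕ 65 = 27

13080f6ef68464bd27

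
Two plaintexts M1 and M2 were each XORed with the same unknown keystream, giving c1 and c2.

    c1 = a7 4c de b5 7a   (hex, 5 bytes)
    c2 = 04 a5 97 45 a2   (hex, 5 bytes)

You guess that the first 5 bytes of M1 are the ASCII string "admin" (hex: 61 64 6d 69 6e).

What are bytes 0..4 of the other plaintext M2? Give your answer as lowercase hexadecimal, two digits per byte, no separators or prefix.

c28d2499b6

First, c1 ⊕ c2 = (M1 ⊕ K) ⊕ (M2 ⊕ K) = M1 ⊕ M2, so the key drops out. Then M2 = (M1 ⊕ M2) ⊕ M1 over the first 5 bytes.
byte 0: (a7 ⊕ 04) ⊕ 61 = a3 ⊕ 61 = c2
byte 1: (4c ⊕ a5) ⊕ 64 = e9 ⊕ 64 = 8d
byte 2: (de ⊕ 97) ⊕ 6d = 49 ⊕ 6d = 24
byte 3: (b5 ⊕ 45) ⊕ 69 = f0 ⊕ 69 = 99
byte 4: (7a ⊕ a2) ⊕ 6e = d8 ⊕ 6e = b6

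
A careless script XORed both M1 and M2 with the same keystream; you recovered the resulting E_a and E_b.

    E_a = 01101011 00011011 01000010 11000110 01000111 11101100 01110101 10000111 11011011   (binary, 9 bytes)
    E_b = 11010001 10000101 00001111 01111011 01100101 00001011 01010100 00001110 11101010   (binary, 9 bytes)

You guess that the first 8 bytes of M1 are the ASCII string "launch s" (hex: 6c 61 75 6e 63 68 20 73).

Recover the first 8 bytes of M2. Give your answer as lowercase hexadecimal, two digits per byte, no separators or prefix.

d6ff38d3418f01fa

First, E_a ⊕ E_b = (M1 ⊕ K) ⊕ (M2 ⊕ K) = M1 ⊕ M2, so the key drops out. Then M2 = (M1 ⊕ M2) ⊕ M1 over the first 8 bytes.
byte 0: (6b XOR d1) XOR 6c = ba XOR 6c = d6
byte 1: (1b XOR 85) XOR 61 = 9e XOR 61 = ff
byte 2: (42 XOR 0f) XOR 75 = 4d XOR 75 = 38
byte 3: (c6 XOR 7b) XOR 6e = bd XOR 6e = d3
byte 4: (47 XOR 65) XOR 63 = 22 XOR 63 = 41
byte 5: (ec XOR 0b) XOR 68 = e7 XOR 68 = 8f
byte 6: (75 XOR 54) XOR 20 = 21 XOR 20 = 01
byte 7: (87 XOR 0e) XOR 73 = 89 XOR 73 = fa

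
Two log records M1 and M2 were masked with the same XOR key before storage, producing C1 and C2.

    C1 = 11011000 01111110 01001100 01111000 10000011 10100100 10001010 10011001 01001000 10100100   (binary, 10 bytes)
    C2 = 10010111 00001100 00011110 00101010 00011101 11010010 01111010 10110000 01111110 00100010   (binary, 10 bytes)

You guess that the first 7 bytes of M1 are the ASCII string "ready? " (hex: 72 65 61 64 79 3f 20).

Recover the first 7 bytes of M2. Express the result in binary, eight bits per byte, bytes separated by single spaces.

00111101 00010111 00110011 00110110 11100111 01001001 11010000

First, C1 ⊕ C2 = (M1 ⊕ K) ⊕ (M2 ⊕ K) = M1 ⊕ M2, so the key drops out. Then M2 = (M1 ⊕ M2) ⊕ M1 over the first 7 bytes.
byte 0: (d8 xor 97) xor 72 = 4f xor 72 = 3d
byte 1: (7e xor 0c) xor 65 = 72 xor 65 = 17
byte 2: (4c xor 1e) xor 61 = 52 xor 61 = 33
byte 3: (78 xor 2a) xor 64 = 52 xor 64 = 36
byte 4: (83 xor 1d) xor 79 = 9e xor 79 = e7
byte 5: (a4 xor d2) xor 3f = 76 xor 3f = 49
byte 6: (8a xor 7a) xor 20 = f0 xor 20 = d0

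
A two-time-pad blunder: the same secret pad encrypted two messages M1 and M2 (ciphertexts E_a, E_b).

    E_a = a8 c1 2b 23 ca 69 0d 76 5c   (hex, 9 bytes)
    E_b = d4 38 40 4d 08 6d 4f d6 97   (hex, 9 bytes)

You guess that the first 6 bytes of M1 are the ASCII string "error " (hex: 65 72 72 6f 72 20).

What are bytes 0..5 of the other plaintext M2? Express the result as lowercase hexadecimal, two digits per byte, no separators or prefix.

198b1901b024

First, E_a ⊕ E_b = (M1 ⊕ K) ⊕ (M2 ⊕ K) = M1 ⊕ M2, so the key drops out. Then M2 = (M1 ⊕ M2) ⊕ M1 over the first 6 bytes.
byte 0: (a8 XOR d4) XOR 65 = 7c XOR 65 = 19
byte 1: (c1 XOR 38) XOR 72 = f9 XOR 72 = 8b
byte 2: (2b XOR 40) XOR 72 = 6b XOR 72 = 19
byte 3: (23 XOR 4d) XOR 6f = 6e XOR 6f = 01
byte 4: (ca XOR 08) XOR 72 = c2 XOR 72 = b0
byte 5: (69 XOR 6d) XOR 20 = 04 XOR 20 = 24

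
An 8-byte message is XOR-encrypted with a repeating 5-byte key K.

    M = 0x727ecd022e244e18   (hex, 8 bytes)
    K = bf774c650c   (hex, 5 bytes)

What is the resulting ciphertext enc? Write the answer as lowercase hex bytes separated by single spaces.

cd 09 81 67 22 9b 39 54

The 5-byte key repeats, so the effective keystream is bf 77 4c 65 0c bf 77 4c.
byte 0: 01110010 ⊕ 10111111 = 11001101
byte 1: 01111110 ⊕ 01110111 = 00001001
byte 2: 11001101 ⊕ 01001100 = 10000001
byte 3: 00000010 ⊕ 01100101 = 01100111
byte 4: 00101110 ⊕ 00001100 = 00100010
byte 5: 00100100 ⊕ 10111111 = 10011011
byte 6: 01001110 ⊕ 01110111 = 00111001
byte 7: 00011000 ⊕ 01001100 = 01010100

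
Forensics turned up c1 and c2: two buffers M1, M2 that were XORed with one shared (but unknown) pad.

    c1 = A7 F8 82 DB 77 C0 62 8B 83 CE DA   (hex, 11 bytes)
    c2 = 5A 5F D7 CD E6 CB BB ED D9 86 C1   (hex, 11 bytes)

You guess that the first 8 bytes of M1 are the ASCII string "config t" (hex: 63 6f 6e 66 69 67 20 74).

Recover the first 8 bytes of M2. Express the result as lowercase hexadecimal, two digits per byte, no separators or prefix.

First, c1 ⊕ c2 = (M1 ⊕ K) ⊕ (M2 ⊕ K) = M1 ⊕ M2, so the key drops out. Then M2 = (M1 ⊕ M2) ⊕ M1 over the first 8 bytes.
byte 0: (a7 ^ 5a) ^ 63 = fd ^ 63 = 9e
byte 1: (f8 ^ 5f) ^ 6f = a7 ^ 6f = c8
byte 2: (82 ^ d7) ^ 6e = 55 ^ 6e = 3b
byte 3: (db ^ cd) ^ 66 = 16 ^ 66 = 70
byte 4: (77 ^ e6) ^ 69 = 91 ^ 69 = f8
byte 5: (c0 ^ cb) ^ 67 = 0b ^ 67 = 6c
byte 6: (62 ^ bb) ^ 20 = d9 ^ 20 = f9
byte 7: (8b ^ ed) ^ 74 = 66 ^ 74 = 12

9ec83b70f86cf912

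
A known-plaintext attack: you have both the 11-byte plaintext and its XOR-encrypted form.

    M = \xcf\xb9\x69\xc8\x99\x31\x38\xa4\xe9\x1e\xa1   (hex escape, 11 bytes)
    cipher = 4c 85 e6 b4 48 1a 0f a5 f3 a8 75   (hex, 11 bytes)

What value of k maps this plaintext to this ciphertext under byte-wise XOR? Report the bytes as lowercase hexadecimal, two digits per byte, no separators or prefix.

833c8f7cd12b37011ab6d4

Since cipher = M ⊕ k, XORing both sides with M gives k = M ⊕ cipher.
cf ⊕ 4c = 83
b9 ⊕ 85 = 3c
69 ⊕ e6 = 8f
c8 ⊕ b4 = 7c
99 ⊕ 48 = d1
31 ⊕ 1a = 2b
38 ⊕ 0f = 37
a4 ⊕ a5 = 01
e9 ⊕ f3 = 1a
1e ⊕ a8 = b6
a1 ⊕ 75 = d4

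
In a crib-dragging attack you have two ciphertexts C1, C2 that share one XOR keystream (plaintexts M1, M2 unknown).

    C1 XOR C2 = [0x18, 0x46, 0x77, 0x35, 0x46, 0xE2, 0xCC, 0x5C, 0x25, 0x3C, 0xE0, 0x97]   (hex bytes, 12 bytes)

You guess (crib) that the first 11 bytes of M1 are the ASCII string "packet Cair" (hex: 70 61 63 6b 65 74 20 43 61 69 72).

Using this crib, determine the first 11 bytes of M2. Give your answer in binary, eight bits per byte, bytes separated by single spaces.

01101000 00100111 00010100 01011110 00100011 10010110 11101100 00011111 01000100 01010101 10010010

Since C1 ⊕ C2 = M1 ⊕ M2, XORing with the guessed M1 bytes yields the corresponding M2 bytes: M2 = (C1 ⊕ C2) ⊕ M1.
18 XOR 70 = 68
46 XOR 61 = 27
77 XOR 63 = 14
35 XOR 6b = 5e
46 XOR 65 = 23
e2 XOR 74 = 96
cc XOR 20 = ec
5c XOR 43 = 1f
25 XOR 61 = 44
3c XOR 69 = 55
e0 XOR 72 = 92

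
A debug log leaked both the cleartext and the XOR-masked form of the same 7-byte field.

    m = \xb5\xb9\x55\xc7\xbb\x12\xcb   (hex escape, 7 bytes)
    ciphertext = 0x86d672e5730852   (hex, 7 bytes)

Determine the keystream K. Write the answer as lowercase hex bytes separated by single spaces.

33 6f 27 22 c8 1a 99

Since ciphertext = m ⊕ K, XORing both sides with m gives K = m ⊕ ciphertext.
byte 0: b5 xor 86 = 33
byte 1: b9 xor d6 = 6f
byte 2: 55 xor 72 = 27
byte 3: c7 xor e5 = 22
byte 4: bb xor 73 = c8
byte 5: 12 xor 08 = 1a
byte 6: cb xor 52 = 99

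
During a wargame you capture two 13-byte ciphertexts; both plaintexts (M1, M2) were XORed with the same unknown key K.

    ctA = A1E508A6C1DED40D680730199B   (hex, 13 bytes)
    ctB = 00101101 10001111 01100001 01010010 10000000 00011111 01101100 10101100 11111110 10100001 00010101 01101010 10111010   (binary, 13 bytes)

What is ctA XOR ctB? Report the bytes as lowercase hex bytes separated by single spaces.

ctA ⊕ ctB = (M1 ⊕ K) ⊕ (M2 ⊕ K) = M1 ⊕ M2 — the shared key cancels under XOR.
161 XOR  45 = 140
229 XOR 143 = 106
  8 XOR  97 = 105
166 XOR  82 = 244
193 XOR 128 =  65
222 XOR  31 = 193
212 XOR 108 = 184
 13 XOR 172 = 161
104 XOR 254 = 150
  7 XOR 161 = 166
 48 XOR  21 =  37
 25 XOR 106 = 115
155 XOR 186 =  33

8c 6a 69 f4 41 c1 b8 a1 96 a6 25 73 21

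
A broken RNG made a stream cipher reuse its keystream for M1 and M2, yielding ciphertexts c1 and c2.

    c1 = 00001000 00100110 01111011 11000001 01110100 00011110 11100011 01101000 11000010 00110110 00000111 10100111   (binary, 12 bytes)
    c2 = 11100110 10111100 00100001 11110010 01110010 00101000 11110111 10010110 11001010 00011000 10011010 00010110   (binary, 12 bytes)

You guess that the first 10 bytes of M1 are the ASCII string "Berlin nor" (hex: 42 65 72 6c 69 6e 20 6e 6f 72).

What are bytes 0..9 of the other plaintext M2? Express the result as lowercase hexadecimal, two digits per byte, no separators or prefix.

First, c1 ⊕ c2 = (M1 ⊕ K) ⊕ (M2 ⊕ K) = M1 ⊕ M2, so the key drops out. Then M2 = (M1 ⊕ M2) ⊕ M1 over the first 10 bytes.
byte 0: (08 XOR e6) XOR 42 = ee XOR 42 = ac
byte 1: (26 XOR bc) XOR 65 = 9a XOR 65 = ff
byte 2: (7b XOR 21) XOR 72 = 5a XOR 72 = 28
byte 3: (c1 XOR f2) XOR 6c = 33 XOR 6c = 5f
byte 4: (74 XOR 72) XOR 69 = 06 XOR 69 = 6f
byte 5: (1e XOR 28) XOR 6e = 36 XOR 6e = 58
byte 6: (e3 XOR f7) XOR 20 = 14 XOR 20 = 34
byte 7: (68 XOR 96) XOR 6e = fe XOR 6e = 90
byte 8: (c2 XOR ca) XOR 6f = 08 XOR 6f = 67
byte 9: (36 XOR 18) XOR 72 = 2e XOR 72 = 5c

acff285f6f583490675c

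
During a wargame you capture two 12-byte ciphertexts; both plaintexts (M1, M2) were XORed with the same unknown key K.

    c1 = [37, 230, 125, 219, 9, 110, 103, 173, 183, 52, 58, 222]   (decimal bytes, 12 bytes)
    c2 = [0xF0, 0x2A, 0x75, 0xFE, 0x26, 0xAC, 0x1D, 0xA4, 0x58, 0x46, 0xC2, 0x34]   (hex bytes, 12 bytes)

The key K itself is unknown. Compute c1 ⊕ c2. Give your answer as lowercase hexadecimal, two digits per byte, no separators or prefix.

d5cc08252fc27a09ef72f8ea

c1 ⊕ c2 = (M1 ⊕ K) ⊕ (M2 ⊕ K) = M1 ⊕ M2 — the shared key cancels under XOR.
byte 0:  37 ^ 240 = 213
byte 1: 230 ^  42 = 204
byte 2: 125 ^ 117 =   8
byte 3: 219 ^ 254 =  37
byte 4:   9 ^  38 =  47
byte 5: 110 ^ 172 = 194
byte 6: 103 ^  29 = 122
byte 7: 173 ^ 164 =   9
byte 8: 183 ^  88 = 239
byte 9:  52 ^  70 = 114
byte 10:  58 ^ 194 = 248
byte 11: 222 ^  52 = 234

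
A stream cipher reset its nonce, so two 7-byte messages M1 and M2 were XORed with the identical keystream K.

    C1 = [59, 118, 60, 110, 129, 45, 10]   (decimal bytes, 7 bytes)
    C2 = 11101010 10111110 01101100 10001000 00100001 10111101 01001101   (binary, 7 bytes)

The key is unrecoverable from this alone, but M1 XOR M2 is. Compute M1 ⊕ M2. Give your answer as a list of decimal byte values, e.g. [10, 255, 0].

[209, 200, 80, 230, 160, 144, 71]

C1 ⊕ C2 = (M1 ⊕ K) ⊕ (M2 ⊕ K) = M1 ⊕ M2 — the shared key cancels under XOR.
3b ⊕ ea = d1
76 ⊕ be = c8
3c ⊕ 6c = 50
6e ⊕ 88 = e6
81 ⊕ 21 = a0
2d ⊕ bd = 90
0a ⊕ 4d = 47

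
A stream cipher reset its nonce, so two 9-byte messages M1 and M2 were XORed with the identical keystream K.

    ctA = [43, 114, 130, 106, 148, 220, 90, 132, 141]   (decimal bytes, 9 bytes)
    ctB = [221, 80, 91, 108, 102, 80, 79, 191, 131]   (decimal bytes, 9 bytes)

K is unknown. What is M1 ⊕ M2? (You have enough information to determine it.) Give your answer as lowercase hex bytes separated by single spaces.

ctA ⊕ ctB = (M1 ⊕ K) ⊕ (M2 ⊕ K) = M1 ⊕ M2 — the shared key cancels under XOR.
2b ⊕ dd = f6
72 ⊕ 50 = 22
82 ⊕ 5b = d9
6a ⊕ 6c = 06
94 ⊕ 66 = f2
dc ⊕ 50 = 8c
5a ⊕ 4f = 15
84 ⊕ bf = 3b
8d ⊕ 83 = 0e

f6 22 d9 06 f2 8c 15 3b 0e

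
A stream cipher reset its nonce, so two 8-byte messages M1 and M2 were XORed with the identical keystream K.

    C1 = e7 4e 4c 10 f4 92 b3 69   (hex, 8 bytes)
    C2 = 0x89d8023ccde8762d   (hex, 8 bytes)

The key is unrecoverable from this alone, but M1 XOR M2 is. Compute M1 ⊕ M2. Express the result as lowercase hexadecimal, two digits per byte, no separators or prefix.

6e964e2c397ac544

C1 ⊕ C2 = (M1 ⊕ K) ⊕ (M2 ⊕ K) = M1 ⊕ M2 — the shared key cancels under XOR.
e7 xor 89 = 6e
4e xor d8 = 96
4c xor 02 = 4e
10 xor 3c = 2c
f4 xor cd = 39
92 xor e8 = 7a
b3 xor 76 = c5
69 xor 2d = 44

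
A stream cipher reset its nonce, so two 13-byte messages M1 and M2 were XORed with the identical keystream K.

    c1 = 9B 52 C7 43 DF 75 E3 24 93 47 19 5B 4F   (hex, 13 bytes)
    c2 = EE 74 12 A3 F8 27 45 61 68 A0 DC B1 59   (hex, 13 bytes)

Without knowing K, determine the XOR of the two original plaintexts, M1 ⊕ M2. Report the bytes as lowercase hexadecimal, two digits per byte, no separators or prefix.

c1 ⊕ c2 = (M1 ⊕ K) ⊕ (M2 ⊕ K) = M1 ⊕ M2 — the shared key cancels under XOR.
9b ^ ee = 75
52 ^ 74 = 26
c7 ^ 12 = d5
43 ^ a3 = e0
df ^ f8 = 27
75 ^ 27 = 52
e3 ^ 45 = a6
24 ^ 61 = 45
93 ^ 68 = fb
47 ^ a0 = e7
19 ^ dc = c5
5b ^ b1 = ea
4f ^ 59 = 16

7526d5e02752a645fbe7c5ea16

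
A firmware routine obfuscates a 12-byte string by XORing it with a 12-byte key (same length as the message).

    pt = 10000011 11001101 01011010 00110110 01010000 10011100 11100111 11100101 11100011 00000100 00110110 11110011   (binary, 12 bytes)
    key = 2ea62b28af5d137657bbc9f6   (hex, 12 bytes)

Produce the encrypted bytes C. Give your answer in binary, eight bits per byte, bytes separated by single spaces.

byte 0: 10000011 XOR 00101110 = 10101101
byte 1: 11001101 XOR 10100110 = 01101011
byte 2: 01011010 XOR 00101011 = 01110001
byte 3: 00110110 XOR 00101000 = 00011110
byte 4: 01010000 XOR 10101111 = 11111111
byte 5: 10011100 XOR 01011101 = 11000001
byte 6: 11100111 XOR 00010011 = 11110100
byte 7: 11100101 XOR 01110110 = 10010011
byte 8: 11100011 XOR 01010111 = 10110100
byte 9: 00000100 XOR 10111011 = 10111111
byte 10: 00110110 XOR 11001001 = 11111111
byte 11: 11110011 XOR 11110110 = 00000101

10101101 01101011 01110001 00011110 11111111 11000001 11110100 10010011 10110100 10111111 11111111 00000101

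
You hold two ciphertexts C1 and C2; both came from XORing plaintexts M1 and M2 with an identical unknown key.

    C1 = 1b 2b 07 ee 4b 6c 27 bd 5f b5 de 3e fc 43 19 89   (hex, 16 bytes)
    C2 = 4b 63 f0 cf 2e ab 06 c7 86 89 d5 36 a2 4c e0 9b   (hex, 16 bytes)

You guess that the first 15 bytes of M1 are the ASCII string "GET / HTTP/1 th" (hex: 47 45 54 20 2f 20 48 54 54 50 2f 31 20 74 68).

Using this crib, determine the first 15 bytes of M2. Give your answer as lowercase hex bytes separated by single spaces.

First, C1 ⊕ C2 = (M1 ⊕ K) ⊕ (M2 ⊕ K) = M1 ⊕ M2, so the key drops out. Then M2 = (M1 ⊕ M2) ⊕ M1 over the first 15 bytes.
byte 0: (1b ^ 4b) ^ 47 = 50 ^ 47 = 17
byte 1: (2b ^ 63) ^ 45 = 48 ^ 45 = 0d
byte 2: (07 ^ f0) ^ 54 = f7 ^ 54 = a3
byte 3: (ee ^ cf) ^ 20 = 21 ^ 20 = 01
byte 4: (4b ^ 2e) ^ 2f = 65 ^ 2f = 4a
byte 5: (6c ^ ab) ^ 20 = c7 ^ 20 = e7
byte 6: (27 ^ 06) ^ 48 = 21 ^ 48 = 69
byte 7: (bd ^ c7) ^ 54 = 7a ^ 54 = 2e
byte 8: (5f ^ 86) ^ 54 = d9 ^ 54 = 8d
byte 9: (b5 ^ 89) ^ 50 = 3c ^ 50 = 6c
byte 10: (de ^ d5) ^ 2f = 0b ^ 2f = 24
byte 11: (3e ^ 36) ^ 31 = 08 ^ 31 = 39
byte 12: (fc ^ a2) ^ 20 = 5e ^ 20 = 7e
byte 13: (43 ^ 4c) ^ 74 = 0f ^ 74 = 7b
byte 14: (19 ^ e0) ^ 68 = f9 ^ 68 = 91

17 0d a3 01 4a e7 69 2e 8d 6c 24 39 7e 7b 91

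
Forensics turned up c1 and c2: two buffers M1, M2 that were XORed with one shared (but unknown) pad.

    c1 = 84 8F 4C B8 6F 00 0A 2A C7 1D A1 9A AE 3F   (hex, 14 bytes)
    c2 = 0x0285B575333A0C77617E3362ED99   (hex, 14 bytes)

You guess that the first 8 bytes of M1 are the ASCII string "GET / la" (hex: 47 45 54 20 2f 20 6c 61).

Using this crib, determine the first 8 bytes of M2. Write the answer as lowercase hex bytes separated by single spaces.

First, c1 ⊕ c2 = (M1 ⊕ K) ⊕ (M2 ⊕ K) = M1 ⊕ M2, so the key drops out. Then M2 = (M1 ⊕ M2) ⊕ M1 over the first 8 bytes.
byte 0: (84 ^ 02) ^ 47 = 86 ^ 47 = c1
byte 1: (8f ^ 85) ^ 45 = 0a ^ 45 = 4f
byte 2: (4c ^ b5) ^ 54 = f9 ^ 54 = ad
byte 3: (b8 ^ 75) ^ 20 = cd ^ 20 = ed
byte 4: (6f ^ 33) ^ 2f = 5c ^ 2f = 73
byte 5: (00 ^ 3a) ^ 20 = 3a ^ 20 = 1a
byte 6: (0a ^ 0c) ^ 6c = 06 ^ 6c = 6a
byte 7: (2a ^ 77) ^ 61 = 5d ^ 61 = 3c

c1 4f ad ed 73 1a 6a 3c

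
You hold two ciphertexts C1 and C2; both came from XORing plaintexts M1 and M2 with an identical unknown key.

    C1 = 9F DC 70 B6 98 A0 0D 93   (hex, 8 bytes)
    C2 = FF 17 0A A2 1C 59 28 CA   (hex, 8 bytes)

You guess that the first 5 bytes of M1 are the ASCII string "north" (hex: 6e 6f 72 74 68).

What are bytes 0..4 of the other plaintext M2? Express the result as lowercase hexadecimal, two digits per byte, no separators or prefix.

0ea40860ec

First, C1 ⊕ C2 = (M1 ⊕ K) ⊕ (M2 ⊕ K) = M1 ⊕ M2, so the key drops out. Then M2 = (M1 ⊕ M2) ⊕ M1 over the first 5 bytes.
byte 0: (9f XOR ff) XOR 6e = 60 XOR 6e = 0e
byte 1: (dc XOR 17) XOR 6f = cb XOR 6f = a4
byte 2: (70 XOR 0a) XOR 72 = 7a XOR 72 = 08
byte 3: (b6 XOR a2) XOR 74 = 14 XOR 74 = 60
byte 4: (98 XOR 1c) XOR 68 = 84 XOR 68 = ec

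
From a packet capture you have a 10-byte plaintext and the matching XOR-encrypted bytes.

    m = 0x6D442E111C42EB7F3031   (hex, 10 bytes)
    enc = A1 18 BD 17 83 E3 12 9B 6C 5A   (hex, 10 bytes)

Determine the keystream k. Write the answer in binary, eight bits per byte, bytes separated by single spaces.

11001100 01011100 10010011 00000110 10011111 10100001 11111001 11100100 01011100 01101011

Since enc = m ⊕ k, XORing both sides with m gives k = m ⊕ enc.
6d xor a1 = cc
44 xor 18 = 5c
2e xor bd = 93
11 xor 17 = 06
1c xor 83 = 9f
42 xor e3 = a1
eb xor 12 = f9
7f xor 9b = e4
30 xor 6c = 5c
31 xor 5a = 6b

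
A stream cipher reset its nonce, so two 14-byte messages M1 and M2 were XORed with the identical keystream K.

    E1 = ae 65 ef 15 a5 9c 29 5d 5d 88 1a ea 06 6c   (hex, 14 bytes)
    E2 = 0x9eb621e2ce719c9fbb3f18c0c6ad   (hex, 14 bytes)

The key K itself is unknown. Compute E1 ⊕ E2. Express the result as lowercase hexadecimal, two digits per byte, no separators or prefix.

E1 ⊕ E2 = (M1 ⊕ K) ⊕ (M2 ⊕ K) = M1 ⊕ M2 — the shared key cancels under XOR.
byte 0: ae xor 9e = 30
byte 1: 65 xor b6 = d3
byte 2: ef xor 21 = ce
byte 3: 15 xor e2 = f7
byte 4: a5 xor ce = 6b
byte 5: 9c xor 71 = ed
byte 6: 29 xor 9c = b5
byte 7: 5d xor 9f = c2
byte 8: 5d xor bb = e6
byte 9: 88 xor 3f = b7
byte 10: 1a xor 18 = 02
byte 11: ea xor c0 = 2a
byte 12: 06 xor c6 = c0
byte 13: 6c xor ad = c1

30d3cef76bedb5c2e6b7022ac0c1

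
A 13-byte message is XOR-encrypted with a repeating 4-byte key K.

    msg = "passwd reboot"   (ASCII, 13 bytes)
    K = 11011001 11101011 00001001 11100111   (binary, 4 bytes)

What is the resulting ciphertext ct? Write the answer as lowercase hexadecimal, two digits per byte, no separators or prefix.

The 4-byte key repeats, so the effective keystream is d9 eb 09 e7 d9 eb 09 e7 d9 eb 09 e7 d9.
byte 0: 70 ⊕ d9 = a9
byte 1: 61 ⊕ eb = 8a
byte 2: 73 ⊕ 09 = 7a
byte 3: 73 ⊕ e7 = 94
byte 4: 77 ⊕ d9 = ae
byte 5: 64 ⊕ eb = 8f
byte 6: 20 ⊕ 09 = 29
byte 7: 72 ⊕ e7 = 95
byte 8: 65 ⊕ d9 = bc
byte 9: 62 ⊕ eb = 89
byte 10: 6f ⊕ 09 = 66
byte 11: 6f ⊕ e7 = 88
byte 12: 74 ⊕ d9 = ad

a98a7a94ae8f2995bc896688ad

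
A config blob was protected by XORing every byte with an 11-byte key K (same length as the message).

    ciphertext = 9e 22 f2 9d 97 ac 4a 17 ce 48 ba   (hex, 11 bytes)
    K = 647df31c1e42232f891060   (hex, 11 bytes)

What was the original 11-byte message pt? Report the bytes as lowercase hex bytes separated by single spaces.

fa 5f 01 81 89 ee 69 38 47 58 da

9e ^ 64 = fa
22 ^ 7d = 5f
f2 ^ f3 = 01
9d ^ 1c = 81
97 ^ 1e = 89
ac ^ 42 = ee
4a ^ 23 = 69
17 ^ 2f = 38
ce ^ 89 = 47
48 ^ 10 = 58
ba ^ 60 = da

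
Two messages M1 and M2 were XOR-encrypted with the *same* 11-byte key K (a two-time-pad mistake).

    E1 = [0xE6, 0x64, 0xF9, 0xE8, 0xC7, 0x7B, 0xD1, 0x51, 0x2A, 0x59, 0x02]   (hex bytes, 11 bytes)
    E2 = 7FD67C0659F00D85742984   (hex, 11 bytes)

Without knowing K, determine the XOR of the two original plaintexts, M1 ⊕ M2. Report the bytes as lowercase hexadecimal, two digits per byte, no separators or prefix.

99b285ee9e8bdcd45e7086

E1 ⊕ E2 = (M1 ⊕ K) ⊕ (M2 ⊕ K) = M1 ⊕ M2 — the shared key cancels under XOR.
230 XOR 127 = 153
100 XOR 214 = 178
249 XOR 124 = 133
232 XOR   6 = 238
199 XOR  89 = 158
123 XOR 240 = 139
209 XOR  13 = 220
 81 XOR 133 = 212
 42 XOR 116 =  94
 89 XOR  41 = 112
  2 XOR 132 = 134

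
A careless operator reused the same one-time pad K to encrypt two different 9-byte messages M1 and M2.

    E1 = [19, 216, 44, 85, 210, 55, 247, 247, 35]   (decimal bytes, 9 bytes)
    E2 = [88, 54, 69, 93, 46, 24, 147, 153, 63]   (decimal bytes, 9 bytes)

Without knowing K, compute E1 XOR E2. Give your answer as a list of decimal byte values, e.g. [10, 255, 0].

[75, 238, 105, 8, 252, 47, 100, 110, 28]

E1 ⊕ E2 = (M1 ⊕ K) ⊕ (M2 ⊕ K) = M1 ⊕ M2 — the shared key cancels under XOR.
 19 ^  88 =  75
216 ^  54 = 238
 44 ^  69 = 105
 85 ^  93 =   8
210 ^  46 = 252
 55 ^  24 =  47
247 ^ 147 = 100
247 ^ 153 = 110
 35 ^  63 =  28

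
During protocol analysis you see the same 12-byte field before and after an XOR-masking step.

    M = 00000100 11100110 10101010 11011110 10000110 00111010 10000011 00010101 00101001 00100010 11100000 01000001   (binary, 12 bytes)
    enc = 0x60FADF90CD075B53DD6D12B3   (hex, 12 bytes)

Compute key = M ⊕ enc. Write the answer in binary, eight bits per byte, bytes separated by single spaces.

Since enc = M ⊕ key, XORing both sides with M gives key = M ⊕ enc.
04 xor 60 = 64
e6 xor fa = 1c
aa xor df = 75
de xor 90 = 4e
86 xor cd = 4b
3a xor 07 = 3d
83 xor 5b = d8
15 xor 53 = 46
29 xor dd = f4
22 xor 6d = 4f
e0 xor 12 = f2
41 xor b3 = f2

01100100 00011100 01110101 01001110 01001011 00111101 11011000 01000110 11110100 01001111 11110010 11110010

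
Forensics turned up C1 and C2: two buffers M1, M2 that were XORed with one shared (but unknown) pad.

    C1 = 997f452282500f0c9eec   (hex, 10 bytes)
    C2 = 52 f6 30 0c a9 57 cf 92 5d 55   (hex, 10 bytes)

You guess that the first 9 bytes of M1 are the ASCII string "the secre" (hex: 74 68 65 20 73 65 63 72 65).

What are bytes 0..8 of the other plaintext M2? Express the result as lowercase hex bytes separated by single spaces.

First, C1 ⊕ C2 = (M1 ⊕ K) ⊕ (M2 ⊕ K) = M1 ⊕ M2, so the key drops out. Then M2 = (M1 ⊕ M2) ⊕ M1 over the first 9 bytes.
byte 0: (99 ^ 52) ^ 74 = cb ^ 74 = bf
byte 1: (7f ^ f6) ^ 68 = 89 ^ 68 = e1
byte 2: (45 ^ 30) ^ 65 = 75 ^ 65 = 10
byte 3: (22 ^ 0c) ^ 20 = 2e ^ 20 = 0e
byte 4: (82 ^ a9) ^ 73 = 2b ^ 73 = 58
byte 5: (50 ^ 57) ^ 65 = 07 ^ 65 = 62
byte 6: (0f ^ cf) ^ 63 = c0 ^ 63 = a3
byte 7: (0c ^ 92) ^ 72 = 9e ^ 72 = ec
byte 8: (9e ^ 5d) ^ 65 = c3 ^ 65 = a6

bf e1 10 0e 58 62 a3 ec a6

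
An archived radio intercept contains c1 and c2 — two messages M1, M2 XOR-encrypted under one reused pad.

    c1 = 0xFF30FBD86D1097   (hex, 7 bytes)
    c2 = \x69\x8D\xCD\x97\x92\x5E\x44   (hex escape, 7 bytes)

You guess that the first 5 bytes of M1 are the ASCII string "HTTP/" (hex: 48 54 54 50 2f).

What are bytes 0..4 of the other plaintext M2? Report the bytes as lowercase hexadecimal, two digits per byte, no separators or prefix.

dee9621fd0

First, c1 ⊕ c2 = (M1 ⊕ K) ⊕ (M2 ⊕ K) = M1 ⊕ M2, so the key drops out. Then M2 = (M1 ⊕ M2) ⊕ M1 over the first 5 bytes.
byte 0: (ff xor 69) xor 48 = 96 xor 48 = de
byte 1: (30 xor 8d) xor 54 = bd xor 54 = e9
byte 2: (fb xor cd) xor 54 = 36 xor 54 = 62
byte 3: (d8 xor 97) xor 50 = 4f xor 50 = 1f
byte 4: (6d xor 92) xor 2f = ff xor 2f = d0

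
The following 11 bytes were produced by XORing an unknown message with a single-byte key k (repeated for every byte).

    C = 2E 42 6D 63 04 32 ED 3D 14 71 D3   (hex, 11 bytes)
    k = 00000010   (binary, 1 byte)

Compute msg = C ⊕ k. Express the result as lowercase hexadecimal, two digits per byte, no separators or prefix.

The 1-byte key repeats, so the effective keystream is 02 02 02 02 02 02 02 02 02 02 02.
byte 0: 00101110 xor 00000010 = 00101100
byte 1: 01000010 xor 00000010 = 01000000
byte 2: 01101101 xor 00000010 = 01101111
byte 3: 01100011 xor 00000010 = 01100001
byte 4: 00000100 xor 00000010 = 00000110
byte 5: 00110010 xor 00000010 = 00110000
byte 6: 11101101 xor 00000010 = 11101111
byte 7: 00111101 xor 00000010 = 00111111
byte 8: 00010100 xor 00000010 = 00010110
byte 9: 01110001 xor 00000010 = 01110011
byte 10: 11010011 xor 00000010 = 11010001

2c406f610630ef3f1673d1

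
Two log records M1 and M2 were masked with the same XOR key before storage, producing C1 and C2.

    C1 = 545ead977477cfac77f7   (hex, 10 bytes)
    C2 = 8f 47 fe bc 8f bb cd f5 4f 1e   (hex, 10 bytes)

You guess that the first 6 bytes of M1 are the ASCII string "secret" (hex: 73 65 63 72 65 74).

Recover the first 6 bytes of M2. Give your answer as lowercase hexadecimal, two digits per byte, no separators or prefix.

a87c30599eb8

First, C1 ⊕ C2 = (M1 ⊕ K) ⊕ (M2 ⊕ K) = M1 ⊕ M2, so the key drops out. Then M2 = (M1 ⊕ M2) ⊕ M1 over the first 6 bytes.
byte 0: (54 xor 8f) xor 73 = db xor 73 = a8
byte 1: (5e xor 47) xor 65 = 19 xor 65 = 7c
byte 2: (ad xor fe) xor 63 = 53 xor 63 = 30
byte 3: (97 xor bc) xor 72 = 2b xor 72 = 59
byte 4: (74 xor 8f) xor 65 = fb xor 65 = 9e
byte 5: (77 xor bb) xor 74 = cc xor 74 = b8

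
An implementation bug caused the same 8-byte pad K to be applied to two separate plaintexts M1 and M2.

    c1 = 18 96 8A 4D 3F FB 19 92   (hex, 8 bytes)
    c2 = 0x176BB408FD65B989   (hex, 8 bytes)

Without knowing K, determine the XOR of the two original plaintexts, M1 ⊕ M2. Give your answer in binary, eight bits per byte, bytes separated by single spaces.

00001111 11111101 00111110 01000101 11000010 10011110 10100000 00011011

c1 ⊕ c2 = (M1 ⊕ K) ⊕ (M2 ⊕ K) = M1 ⊕ M2 — the shared key cancels under XOR.
00011000 XOR 00010111 = 00001111
10010110 XOR 01101011 = 11111101
10001010 XOR 10110100 = 00111110
01001101 XOR 00001000 = 01000101
00111111 XOR 11111101 = 11000010
11111011 XOR 01100101 = 10011110
00011001 XOR 10111001 = 10100000
10010010 XOR 10001001 = 00011011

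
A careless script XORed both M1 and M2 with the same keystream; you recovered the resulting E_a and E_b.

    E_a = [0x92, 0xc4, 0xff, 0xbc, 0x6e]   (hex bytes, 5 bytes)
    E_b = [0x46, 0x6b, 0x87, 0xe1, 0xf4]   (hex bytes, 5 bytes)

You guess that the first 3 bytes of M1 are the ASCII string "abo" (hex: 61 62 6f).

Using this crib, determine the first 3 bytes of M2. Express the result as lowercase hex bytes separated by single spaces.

b5 cd 17

First, E_a ⊕ E_b = (M1 ⊕ K) ⊕ (M2 ⊕ K) = M1 ⊕ M2, so the key drops out. Then M2 = (M1 ⊕ M2) ⊕ M1 over the first 3 bytes.
byte 0: (92 xor 46) xor 61 = d4 xor 61 = b5
byte 1: (c4 xor 6b) xor 62 = af xor 62 = cd
byte 2: (ff xor 87) xor 6f = 78 xor 6f = 17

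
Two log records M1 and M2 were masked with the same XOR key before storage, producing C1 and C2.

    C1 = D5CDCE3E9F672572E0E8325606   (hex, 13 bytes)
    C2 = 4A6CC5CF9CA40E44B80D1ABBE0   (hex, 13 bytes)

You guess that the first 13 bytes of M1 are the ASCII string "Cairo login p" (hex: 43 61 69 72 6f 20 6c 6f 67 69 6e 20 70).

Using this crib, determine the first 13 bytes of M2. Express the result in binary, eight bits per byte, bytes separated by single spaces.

First, C1 ⊕ C2 = (M1 ⊕ K) ⊕ (M2 ⊕ K) = M1 ⊕ M2, so the key drops out. Then M2 = (M1 ⊕ M2) ⊕ M1 over the first 13 bytes.
byte 0: (d5 XOR 4a) XOR 43 = 9f XOR 43 = dc
byte 1: (cd XOR 6c) XOR 61 = a1 XOR 61 = c0
byte 2: (ce XOR c5) XOR 69 = 0b XOR 69 = 62
byte 3: (3e XOR cf) XOR 72 = f1 XOR 72 = 83
byte 4: (9f XOR 9c) XOR 6f = 03 XOR 6f = 6c
byte 5: (67 XOR a4) XOR 20 = c3 XOR 20 = e3
byte 6: (25 XOR 0e) XOR 6c = 2b XOR 6c = 47
byte 7: (72 XOR 44) XOR 6f = 36 XOR 6f = 59
byte 8: (e0 XOR b8) XOR 67 = 58 XOR 67 = 3f
byte 9: (e8 XOR 0d) XOR 69 = e5 XOR 69 = 8c
byte 10: (32 XOR 1a) XOR 6e = 28 XOR 6e = 46
byte 11: (56 XOR bb) XOR 20 = ed XOR 20 = cd
byte 12: (06 XOR e0) XOR 70 = e6 XOR 70 = 96

11011100 11000000 01100010 10000011 01101100 11100011 01000111 01011001 00111111 10001100 01000110 11001101 10010110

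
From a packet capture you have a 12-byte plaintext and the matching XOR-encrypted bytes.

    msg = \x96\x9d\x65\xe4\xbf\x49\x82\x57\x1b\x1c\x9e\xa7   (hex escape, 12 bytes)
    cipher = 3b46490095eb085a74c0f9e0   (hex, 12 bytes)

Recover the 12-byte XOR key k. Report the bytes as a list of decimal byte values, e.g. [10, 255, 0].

Since cipher = msg ⊕ k, XORing both sides with msg gives k = msg ⊕ cipher.
byte 0: 150 ⊕  59 = 173
byte 1: 157 ⊕  70 = 219
byte 2: 101 ⊕  73 =  44
byte 3: 228 ⊕   0 = 228
byte 4: 191 ⊕ 149 =  42
byte 5:  73 ⊕ 235 = 162
byte 6: 130 ⊕   8 = 138
byte 7:  87 ⊕  90 =  13
byte 8:  27 ⊕ 116 = 111
byte 9:  28 ⊕ 192 = 220
byte 10: 158 ⊕ 249 = 103
byte 11: 167 ⊕ 224 =  71

[173, 219, 44, 228, 42, 162, 138, 13, 111, 220, 103, 71]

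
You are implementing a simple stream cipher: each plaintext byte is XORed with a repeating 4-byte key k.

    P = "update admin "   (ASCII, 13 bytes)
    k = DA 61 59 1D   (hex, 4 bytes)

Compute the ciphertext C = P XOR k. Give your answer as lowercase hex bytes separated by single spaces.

The 4-byte key repeats, so the effective keystream is da 61 59 1d da 61 59 1d da 61 59 1d da.
byte 0: 117 xor 218 = 175
byte 1: 112 xor  97 =  17
byte 2: 100 xor  89 =  61
byte 3:  97 xor  29 = 124
byte 4: 116 xor 218 = 174
byte 5: 101 xor  97 =   4
byte 6:  32 xor  89 = 121
byte 7:  97 xor  29 = 124
byte 8: 100 xor 218 = 190
byte 9: 109 xor  97 =  12
byte 10: 105 xor  89 =  48
byte 11: 110 xor  29 = 115
byte 12:  32 xor 218 = 250

af 11 3d 7c ae 04 79 7c be 0c 30 73 fa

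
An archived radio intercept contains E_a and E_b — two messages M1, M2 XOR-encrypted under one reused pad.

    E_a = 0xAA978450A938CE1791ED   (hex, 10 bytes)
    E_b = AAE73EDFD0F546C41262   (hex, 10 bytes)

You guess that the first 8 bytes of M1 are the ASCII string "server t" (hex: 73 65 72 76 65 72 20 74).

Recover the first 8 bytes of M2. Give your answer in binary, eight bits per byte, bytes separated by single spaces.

01110011 00010101 11001000 11111001 00011100 10111111 10101000 10100111

First, E_a ⊕ E_b = (M1 ⊕ K) ⊕ (M2 ⊕ K) = M1 ⊕ M2, so the key drops out. Then M2 = (M1 ⊕ M2) ⊕ M1 over the first 8 bytes.
byte 0: (aa xor aa) xor 73 = 00 xor 73 = 73
byte 1: (97 xor e7) xor 65 = 70 xor 65 = 15
byte 2: (84 xor 3e) xor 72 = ba xor 72 = c8
byte 3: (50 xor df) xor 76 = 8f xor 76 = f9
byte 4: (a9 xor d0) xor 65 = 79 xor 65 = 1c
byte 5: (38 xor f5) xor 72 = cd xor 72 = bf
byte 6: (ce xor 46) xor 20 = 88 xor 20 = a8
byte 7: (17 xor c4) xor 74 = d3 xor 74 = a7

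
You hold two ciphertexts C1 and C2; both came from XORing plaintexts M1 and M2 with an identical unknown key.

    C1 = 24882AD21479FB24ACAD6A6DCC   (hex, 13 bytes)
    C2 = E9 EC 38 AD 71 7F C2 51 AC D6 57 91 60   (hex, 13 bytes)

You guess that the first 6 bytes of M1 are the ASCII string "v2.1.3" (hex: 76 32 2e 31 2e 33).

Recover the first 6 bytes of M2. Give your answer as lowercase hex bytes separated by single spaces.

First, C1 ⊕ C2 = (M1 ⊕ K) ⊕ (M2 ⊕ K) = M1 ⊕ M2, so the key drops out. Then M2 = (M1 ⊕ M2) ⊕ M1 over the first 6 bytes.
byte 0: (24 ^ e9) ^ 76 = cd ^ 76 = bb
byte 1: (88 ^ ec) ^ 32 = 64 ^ 32 = 56
byte 2: (2a ^ 38) ^ 2e = 12 ^ 2e = 3c
byte 3: (d2 ^ ad) ^ 31 = 7f ^ 31 = 4e
byte 4: (14 ^ 71) ^ 2e = 65 ^ 2e = 4b
byte 5: (79 ^ 7f) ^ 33 = 06 ^ 33 = 35

bb 56 3c 4e 4b 35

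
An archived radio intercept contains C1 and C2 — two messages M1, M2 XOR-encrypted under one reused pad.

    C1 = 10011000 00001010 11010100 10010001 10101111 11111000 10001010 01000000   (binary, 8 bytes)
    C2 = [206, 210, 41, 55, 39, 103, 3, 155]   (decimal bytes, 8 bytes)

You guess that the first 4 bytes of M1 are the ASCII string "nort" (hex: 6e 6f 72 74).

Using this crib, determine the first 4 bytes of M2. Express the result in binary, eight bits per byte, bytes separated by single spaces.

First, C1 ⊕ C2 = (M1 ⊕ K) ⊕ (M2 ⊕ K) = M1 ⊕ M2, so the key drops out. Then M2 = (M1 ⊕ M2) ⊕ M1 over the first 4 bytes.
byte 0: (98 ^ ce) ^ 6e = 56 ^ 6e = 38
byte 1: (0a ^ d2) ^ 6f = d8 ^ 6f = b7
byte 2: (d4 ^ 29) ^ 72 = fd ^ 72 = 8f
byte 3: (91 ^ 37) ^ 74 = a6 ^ 74 = d2

00111000 10110111 10001111 11010010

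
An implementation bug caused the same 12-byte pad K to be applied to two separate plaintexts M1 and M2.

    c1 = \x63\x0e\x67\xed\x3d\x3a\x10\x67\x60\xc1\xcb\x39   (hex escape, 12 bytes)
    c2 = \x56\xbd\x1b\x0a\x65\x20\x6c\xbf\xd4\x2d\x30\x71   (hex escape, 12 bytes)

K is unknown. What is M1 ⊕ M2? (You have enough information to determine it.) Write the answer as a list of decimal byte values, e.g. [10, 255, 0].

c1 ⊕ c2 = (M1 ⊕ K) ⊕ (M2 ⊕ K) = M1 ⊕ M2 — the shared key cancels under XOR.
byte 0: 01100011 xor 01010110 = 00110101
byte 1: 00001110 xor 10111101 = 10110011
byte 2: 01100111 xor 00011011 = 01111100
byte 3: 11101101 xor 00001010 = 11100111
byte 4: 00111101 xor 01100101 = 01011000
byte 5: 00111010 xor 00100000 = 00011010
byte 6: 00010000 xor 01101100 = 01111100
byte 7: 01100111 xor 10111111 = 11011000
byte 8: 01100000 xor 11010100 = 10110100
byte 9: 11000001 xor 00101101 = 11101100
byte 10: 11001011 xor 00110000 = 11111011
byte 11: 00111001 xor 01110001 = 01001000

[53, 179, 124, 231, 88, 26, 124, 216, 180, 236, 251, 72]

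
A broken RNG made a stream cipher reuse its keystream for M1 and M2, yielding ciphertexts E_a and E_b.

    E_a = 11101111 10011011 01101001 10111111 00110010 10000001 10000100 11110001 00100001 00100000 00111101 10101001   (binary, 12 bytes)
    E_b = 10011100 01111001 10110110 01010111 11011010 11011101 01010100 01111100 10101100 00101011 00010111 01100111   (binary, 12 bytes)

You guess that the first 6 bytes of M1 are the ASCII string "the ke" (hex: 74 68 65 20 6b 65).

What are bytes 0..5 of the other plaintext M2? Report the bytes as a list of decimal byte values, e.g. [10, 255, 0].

[7, 138, 186, 200, 131, 57]

First, E_a ⊕ E_b = (M1 ⊕ K) ⊕ (M2 ⊕ K) = M1 ⊕ M2, so the key drops out. Then M2 = (M1 ⊕ M2) ⊕ M1 over the first 6 bytes.
byte 0: (ef XOR 9c) XOR 74 = 73 XOR 74 = 07
byte 1: (9b XOR 79) XOR 68 = e2 XOR 68 = 8a
byte 2: (69 XOR b6) XOR 65 = df XOR 65 = ba
byte 3: (bf XOR 57) XOR 20 = e8 XOR 20 = c8
byte 4: (32 XOR da) XOR 6b = e8 XOR 6b = 83
byte 5: (81 XOR dd) XOR 65 = 5c XOR 65 = 39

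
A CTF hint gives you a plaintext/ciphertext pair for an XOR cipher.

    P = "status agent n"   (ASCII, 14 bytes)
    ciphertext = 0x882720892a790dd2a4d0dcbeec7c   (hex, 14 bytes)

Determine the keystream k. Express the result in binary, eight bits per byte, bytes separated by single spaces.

Since ciphertext = P ⊕ k, XORing both sides with P gives k = P ⊕ ciphertext.
115 ⊕ 136 = 251
116 ⊕  39 =  83
 97 ⊕  32 =  65
116 ⊕ 137 = 253
117 ⊕  42 =  95
115 ⊕ 121 =  10
 32 ⊕  13 =  45
 97 ⊕ 210 = 179
103 ⊕ 164 = 195
101 ⊕ 208 = 181
110 ⊕ 220 = 178
116 ⊕ 190 = 202
 32 ⊕ 236 = 204
110 ⊕ 124 =  18

11111011 01010011 01000001 11111101 01011111 00001010 00101101 10110011 11000011 10110101 10110010 11001010 11001100 00010010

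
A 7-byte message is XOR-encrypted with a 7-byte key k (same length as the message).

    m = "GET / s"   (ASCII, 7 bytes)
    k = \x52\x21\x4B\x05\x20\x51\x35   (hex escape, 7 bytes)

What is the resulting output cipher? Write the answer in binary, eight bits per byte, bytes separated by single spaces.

00010101 01100100 00011111 00100101 00001111 01110001 01000110

byte 0: 47 ^ 52 = 15
byte 1: 45 ^ 21 = 64
byte 2: 54 ^ 4b = 1f
byte 3: 20 ^ 05 = 25
byte 4: 2f ^ 20 = 0f
byte 5: 20 ^ 51 = 71
byte 6: 73 ^ 35 = 46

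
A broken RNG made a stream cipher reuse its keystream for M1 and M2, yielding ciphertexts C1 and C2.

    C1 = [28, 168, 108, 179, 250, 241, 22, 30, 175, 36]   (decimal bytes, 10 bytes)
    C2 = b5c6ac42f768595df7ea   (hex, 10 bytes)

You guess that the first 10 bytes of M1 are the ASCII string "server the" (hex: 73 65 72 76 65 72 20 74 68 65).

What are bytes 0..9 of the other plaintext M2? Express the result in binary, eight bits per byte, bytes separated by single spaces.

11011010 00001011 10110010 10000111 01101000 11101011 01101111 00110111 00110000 10101011

First, C1 ⊕ C2 = (M1 ⊕ K) ⊕ (M2 ⊕ K) = M1 ⊕ M2, so the key drops out. Then M2 = (M1 ⊕ M2) ⊕ M1 over the first 10 bytes.
byte 0: (1c ⊕ b5) ⊕ 73 = a9 ⊕ 73 = da
byte 1: (a8 ⊕ c6) ⊕ 65 = 6e ⊕ 65 = 0b
byte 2: (6c ⊕ ac) ⊕ 72 = c0 ⊕ 72 = b2
byte 3: (b3 ⊕ 42) ⊕ 76 = f1 ⊕ 76 = 87
byte 4: (fa ⊕ f7) ⊕ 65 = 0d ⊕ 65 = 68
byte 5: (f1 ⊕ 68) ⊕ 72 = 99 ⊕ 72 = eb
byte 6: (16 ⊕ 59) ⊕ 20 = 4f ⊕ 20 = 6f
byte 7: (1e ⊕ 5d) ⊕ 74 = 43 ⊕ 74 = 37
byte 8: (af ⊕ f7) ⊕ 68 = 58 ⊕ 68 = 30
byte 9: (24 ⊕ ea) ⊕ 65 = ce ⊕ 65 = ab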